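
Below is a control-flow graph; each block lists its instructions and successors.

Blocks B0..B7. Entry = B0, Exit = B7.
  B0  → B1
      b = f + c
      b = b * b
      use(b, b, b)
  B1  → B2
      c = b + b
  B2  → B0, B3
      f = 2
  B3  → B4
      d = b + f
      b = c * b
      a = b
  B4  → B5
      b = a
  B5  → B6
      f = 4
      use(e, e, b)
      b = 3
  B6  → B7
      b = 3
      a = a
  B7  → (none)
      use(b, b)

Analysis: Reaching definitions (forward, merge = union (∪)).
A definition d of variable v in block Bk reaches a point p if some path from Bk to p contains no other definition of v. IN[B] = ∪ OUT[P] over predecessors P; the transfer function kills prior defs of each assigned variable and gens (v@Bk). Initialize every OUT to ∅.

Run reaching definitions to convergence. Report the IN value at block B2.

Answer: {b@B0, c@B1, f@B2}

Working:
Fixpoint table:
  B0:   IN={b@B0, c@B1, f@B2}   OUT={b@B0, c@B1, f@B2}
  B1:   IN={b@B0, c@B1, f@B2}   OUT={b@B0, c@B1, f@B2}
  B2:   IN={b@B0, c@B1, f@B2}   OUT={b@B0, c@B1, f@B2}
  B3:   IN={b@B0, c@B1, f@B2}   OUT={a@B3, b@B3, c@B1, d@B3, f@B2}
  B4:   IN={a@B3, b@B3, c@B1, d@B3, f@B2}   OUT={a@B3, b@B4, c@B1, d@B3, f@B2}
  B5:   IN={a@B3, b@B4, c@B1, d@B3, f@B2}   OUT={a@B3, b@B5, c@B1, d@B3, f@B5}
  B6:   IN={a@B3, b@B5, c@B1, d@B3, f@B5}   OUT={a@B6, b@B6, c@B1, d@B3, f@B5}
  B7:   IN={a@B6, b@B6, c@B1, d@B3, f@B5}   OUT={a@B6, b@B6, c@B1, d@B3, f@B5}

Merge at B2: IN[B2] = OUT[B1] = {b@B0, c@B1, f@B2}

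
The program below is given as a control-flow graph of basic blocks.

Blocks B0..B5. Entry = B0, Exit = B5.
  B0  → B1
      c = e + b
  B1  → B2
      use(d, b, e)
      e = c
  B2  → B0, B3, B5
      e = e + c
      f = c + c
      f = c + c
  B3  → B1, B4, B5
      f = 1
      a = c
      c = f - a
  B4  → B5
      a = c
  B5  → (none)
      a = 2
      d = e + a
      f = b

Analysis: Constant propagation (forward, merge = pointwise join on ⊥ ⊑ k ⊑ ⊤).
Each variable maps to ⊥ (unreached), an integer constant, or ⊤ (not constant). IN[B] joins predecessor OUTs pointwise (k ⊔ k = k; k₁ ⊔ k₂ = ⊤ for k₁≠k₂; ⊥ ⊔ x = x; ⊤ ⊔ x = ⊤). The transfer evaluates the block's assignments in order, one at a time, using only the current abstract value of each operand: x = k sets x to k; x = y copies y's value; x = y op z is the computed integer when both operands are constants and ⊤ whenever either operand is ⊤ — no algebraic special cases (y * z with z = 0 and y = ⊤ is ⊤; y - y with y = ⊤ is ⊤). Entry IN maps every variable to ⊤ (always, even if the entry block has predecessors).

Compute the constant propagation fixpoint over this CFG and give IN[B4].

Converged values:
  B0: | IN=(all ⊤) | OUT=(all ⊤)
  B1: | IN=(all ⊤) | OUT=(all ⊤)
  B2: | IN=(all ⊤) | OUT=(all ⊤)
  B3: | IN=(all ⊤) | OUT={f:1; rest ⊤}
  B4: | IN={f:1; rest ⊤} | OUT={f:1; rest ⊤}
  B5: | IN=(all ⊤) | OUT={a:2; rest ⊤}

Merge at B4: IN[B4] = OUT[B3] = {a: ⊤, b: ⊤, c: ⊤, d: ⊤, e: ⊤, f: 1}

Answer: {a: ⊤, b: ⊤, c: ⊤, d: ⊤, e: ⊤, f: 1}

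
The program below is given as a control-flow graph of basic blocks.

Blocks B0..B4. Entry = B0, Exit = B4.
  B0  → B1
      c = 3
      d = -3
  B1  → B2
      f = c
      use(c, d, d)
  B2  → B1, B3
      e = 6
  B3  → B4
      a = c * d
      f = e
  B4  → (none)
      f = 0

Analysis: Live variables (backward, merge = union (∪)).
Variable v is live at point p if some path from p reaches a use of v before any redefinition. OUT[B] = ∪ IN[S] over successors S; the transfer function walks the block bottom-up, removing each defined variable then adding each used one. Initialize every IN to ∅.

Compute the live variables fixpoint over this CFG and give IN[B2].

Answer: {c, d}

Derivation:
Fixpoint table:
  B0:  IN={}  OUT={c, d}
  B1:  IN={c, d}  OUT={c, d}
  B2:  IN={c, d}  OUT={c, d, e}
  B3:  IN={c, d, e}  OUT={}
  B4:  IN={}  OUT={}

Merge at B2: OUT[B2] = IN[B1] ⊔ IN[B3] = {c, d, e}
Applying B2's transfer function to that OUT value gives IN[B2] (row B2 above).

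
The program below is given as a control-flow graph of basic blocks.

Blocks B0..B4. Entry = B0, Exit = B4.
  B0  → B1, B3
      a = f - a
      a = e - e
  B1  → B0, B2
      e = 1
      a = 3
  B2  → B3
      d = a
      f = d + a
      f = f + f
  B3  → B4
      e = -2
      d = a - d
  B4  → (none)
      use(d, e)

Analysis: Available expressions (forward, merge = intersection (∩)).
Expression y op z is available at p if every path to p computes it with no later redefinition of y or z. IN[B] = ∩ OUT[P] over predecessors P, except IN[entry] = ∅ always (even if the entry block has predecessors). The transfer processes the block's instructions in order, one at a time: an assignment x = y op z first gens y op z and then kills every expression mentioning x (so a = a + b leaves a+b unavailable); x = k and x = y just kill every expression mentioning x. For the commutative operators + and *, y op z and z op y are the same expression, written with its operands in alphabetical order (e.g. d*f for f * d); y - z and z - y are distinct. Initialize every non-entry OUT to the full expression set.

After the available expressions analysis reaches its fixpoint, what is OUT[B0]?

Answer: {e-e}

Derivation:
Per-block solution:
  B0:  IN={}  OUT={e-e}
  B1:  IN={e-e}  OUT={}
  B2:  IN={}  OUT={a+d}
  B3:  IN={}  OUT={}
  B4:  IN={}  OUT={}

Merge at B0 (entry node, so the boundary value {} is joined with the incoming edge(s)): IN[B0] = {} ∩ OUT[B1] = {}
Applying B0's transfer function to that IN value gives OUT[B0] (row B0 above).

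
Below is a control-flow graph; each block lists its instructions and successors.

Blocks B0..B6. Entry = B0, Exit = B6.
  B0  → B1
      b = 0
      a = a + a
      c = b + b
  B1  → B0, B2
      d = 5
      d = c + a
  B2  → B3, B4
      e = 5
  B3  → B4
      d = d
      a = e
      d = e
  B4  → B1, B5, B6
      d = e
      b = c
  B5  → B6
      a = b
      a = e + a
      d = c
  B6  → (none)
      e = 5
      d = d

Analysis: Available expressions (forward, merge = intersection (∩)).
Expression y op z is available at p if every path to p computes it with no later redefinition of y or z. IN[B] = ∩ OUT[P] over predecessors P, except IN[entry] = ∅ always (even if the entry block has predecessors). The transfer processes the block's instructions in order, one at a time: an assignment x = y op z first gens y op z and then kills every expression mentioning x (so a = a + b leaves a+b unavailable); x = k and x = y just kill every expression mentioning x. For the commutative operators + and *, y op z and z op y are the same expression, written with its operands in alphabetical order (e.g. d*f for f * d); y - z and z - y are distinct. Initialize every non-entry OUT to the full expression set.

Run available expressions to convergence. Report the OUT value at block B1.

Answer: {a+c}

Working:
Per-block solution:
  B0: | IN={} | OUT={b+b}
  B1: | IN={} | OUT={a+c}
  B2: | IN={a+c} | OUT={a+c}
  B3: | IN={a+c} | OUT={}
  B4: | IN={} | OUT={}
  B5: | IN={} | OUT={}
  B6: | IN={} | OUT={}

Merge at B1: IN[B1] = OUT[B0] ∩ OUT[B4] = {}
Applying B1's transfer function to that IN value gives OUT[B1] (row B1 above).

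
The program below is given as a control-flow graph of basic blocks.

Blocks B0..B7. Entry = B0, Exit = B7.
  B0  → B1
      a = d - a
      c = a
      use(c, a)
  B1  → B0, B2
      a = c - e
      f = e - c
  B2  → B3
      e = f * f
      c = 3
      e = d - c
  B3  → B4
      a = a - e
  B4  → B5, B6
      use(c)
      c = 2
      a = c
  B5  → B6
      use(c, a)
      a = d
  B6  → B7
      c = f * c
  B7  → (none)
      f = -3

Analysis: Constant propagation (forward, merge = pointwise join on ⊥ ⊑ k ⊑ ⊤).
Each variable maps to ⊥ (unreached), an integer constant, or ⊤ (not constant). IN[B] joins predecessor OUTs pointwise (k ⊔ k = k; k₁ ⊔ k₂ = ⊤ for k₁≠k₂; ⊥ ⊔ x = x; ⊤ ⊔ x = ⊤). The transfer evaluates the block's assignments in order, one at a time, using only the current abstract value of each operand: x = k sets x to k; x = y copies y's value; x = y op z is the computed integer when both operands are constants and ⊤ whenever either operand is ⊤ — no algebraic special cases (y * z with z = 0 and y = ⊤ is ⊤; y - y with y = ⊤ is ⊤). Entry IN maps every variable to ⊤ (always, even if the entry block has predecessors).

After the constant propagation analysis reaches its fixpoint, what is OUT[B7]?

Answer: {a: ⊤, b: ⊤, c: ⊤, d: ⊤, e: ⊤, f: -3}

Derivation:
Fixpoint table:
  B0:  IN=(all ⊤)  OUT=(all ⊤)
  B1:  IN=(all ⊤)  OUT=(all ⊤)
  B2:  IN=(all ⊤)  OUT={c:3; rest ⊤}
  B3:  IN={c:3; rest ⊤}  OUT={c:3; rest ⊤}
  B4:  IN={c:3; rest ⊤}  OUT={a:2, c:2; rest ⊤}
  B5:  IN={a:2, c:2; rest ⊤}  OUT={c:2; rest ⊤}
  B6:  IN={c:2; rest ⊤}  OUT=(all ⊤)
  B7:  IN=(all ⊤)  OUT={f:-3; rest ⊤}

Merge at B7: IN[B7] = OUT[B6] = {a: ⊤, b: ⊤, c: ⊤, d: ⊤, e: ⊤, f: ⊤}
Applying B7's transfer function to that IN value gives OUT[B7] (row B7 above).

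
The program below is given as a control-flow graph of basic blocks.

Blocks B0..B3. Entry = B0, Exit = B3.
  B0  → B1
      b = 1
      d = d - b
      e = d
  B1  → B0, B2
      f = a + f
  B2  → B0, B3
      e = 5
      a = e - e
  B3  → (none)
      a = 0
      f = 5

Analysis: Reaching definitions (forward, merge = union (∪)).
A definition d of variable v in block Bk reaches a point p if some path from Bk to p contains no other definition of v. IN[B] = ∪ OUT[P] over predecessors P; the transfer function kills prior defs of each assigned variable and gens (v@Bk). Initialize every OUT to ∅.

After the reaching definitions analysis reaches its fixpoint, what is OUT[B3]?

Per-block solution:
  B0:   IN={a@B2, b@B0, d@B0, e@B0, e@B2, f@B1}   OUT={a@B2, b@B0, d@B0, e@B0, f@B1}
  B1:   IN={a@B2, b@B0, d@B0, e@B0, f@B1}   OUT={a@B2, b@B0, d@B0, e@B0, f@B1}
  B2:   IN={a@B2, b@B0, d@B0, e@B0, f@B1}   OUT={a@B2, b@B0, d@B0, e@B2, f@B1}
  B3:   IN={a@B2, b@B0, d@B0, e@B2, f@B1}   OUT={a@B3, b@B0, d@B0, e@B2, f@B3}

Merge at B3: IN[B3] = OUT[B2] = {a@B2, b@B0, d@B0, e@B2, f@B1}
Applying B3's transfer function to that IN value gives OUT[B3] (row B3 above).

Answer: {a@B3, b@B0, d@B0, e@B2, f@B3}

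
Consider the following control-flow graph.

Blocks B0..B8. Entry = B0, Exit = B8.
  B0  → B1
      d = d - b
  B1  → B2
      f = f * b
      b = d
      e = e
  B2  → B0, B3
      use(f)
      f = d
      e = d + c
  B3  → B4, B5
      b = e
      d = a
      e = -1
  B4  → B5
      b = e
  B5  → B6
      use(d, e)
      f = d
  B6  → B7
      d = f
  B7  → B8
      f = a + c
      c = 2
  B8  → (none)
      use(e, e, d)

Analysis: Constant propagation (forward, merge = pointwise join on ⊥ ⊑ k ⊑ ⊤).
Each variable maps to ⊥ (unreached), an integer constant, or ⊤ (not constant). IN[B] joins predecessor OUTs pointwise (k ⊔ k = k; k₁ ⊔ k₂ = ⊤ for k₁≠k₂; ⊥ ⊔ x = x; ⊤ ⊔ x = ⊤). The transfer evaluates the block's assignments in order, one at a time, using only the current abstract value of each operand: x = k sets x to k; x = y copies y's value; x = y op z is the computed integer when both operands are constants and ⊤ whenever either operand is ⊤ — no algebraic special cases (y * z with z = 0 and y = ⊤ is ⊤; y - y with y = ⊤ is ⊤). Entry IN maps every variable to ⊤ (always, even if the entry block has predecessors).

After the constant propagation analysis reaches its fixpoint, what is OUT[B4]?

Fixpoint table:
  B0: | IN=(all ⊤) | OUT=(all ⊤)
  B1: | IN=(all ⊤) | OUT=(all ⊤)
  B2: | IN=(all ⊤) | OUT=(all ⊤)
  B3: | IN=(all ⊤) | OUT={e:-1; rest ⊤}
  B4: | IN={e:-1; rest ⊤} | OUT={b:-1, e:-1; rest ⊤}
  B5: | IN={e:-1; rest ⊤} | OUT={e:-1; rest ⊤}
  B6: | IN={e:-1; rest ⊤} | OUT={e:-1; rest ⊤}
  B7: | IN={e:-1; rest ⊤} | OUT={c:2, e:-1; rest ⊤}
  B8: | IN={c:2, e:-1; rest ⊤} | OUT={c:2, e:-1; rest ⊤}

Merge at B4: IN[B4] = OUT[B3] = {a: ⊤, b: ⊤, c: ⊤, d: ⊤, e: -1, f: ⊤}
Applying B4's transfer function to that IN value gives OUT[B4] (row B4 above).

Answer: {a: ⊤, b: -1, c: ⊤, d: ⊤, e: -1, f: ⊤}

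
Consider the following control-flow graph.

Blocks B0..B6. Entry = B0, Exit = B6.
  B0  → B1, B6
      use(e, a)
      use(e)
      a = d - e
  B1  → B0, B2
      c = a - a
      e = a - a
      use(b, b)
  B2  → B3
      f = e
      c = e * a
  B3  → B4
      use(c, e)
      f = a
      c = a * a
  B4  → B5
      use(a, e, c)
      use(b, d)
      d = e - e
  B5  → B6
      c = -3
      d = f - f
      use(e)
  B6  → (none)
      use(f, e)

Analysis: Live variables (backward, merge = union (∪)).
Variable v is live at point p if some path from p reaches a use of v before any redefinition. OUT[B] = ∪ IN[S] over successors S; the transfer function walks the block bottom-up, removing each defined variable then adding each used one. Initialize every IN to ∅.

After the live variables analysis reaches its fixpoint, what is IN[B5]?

Fixpoint table:
  B0:   IN={a, b, d, e, f}   OUT={a, b, d, e, f}
  B1:   IN={a, b, d, f}   OUT={a, b, d, e, f}
  B2:   IN={a, b, d, e}   OUT={a, b, c, d, e}
  B3:   IN={a, b, c, d, e}   OUT={a, b, c, d, e, f}
  B4:   IN={a, b, c, d, e, f}   OUT={e, f}
  B5:   IN={e, f}   OUT={e, f}
  B6:   IN={e, f}   OUT={}

Merge at B5: OUT[B5] = IN[B6] = {e, f}
Applying B5's transfer function to that OUT value gives IN[B5] (row B5 above).

Answer: {e, f}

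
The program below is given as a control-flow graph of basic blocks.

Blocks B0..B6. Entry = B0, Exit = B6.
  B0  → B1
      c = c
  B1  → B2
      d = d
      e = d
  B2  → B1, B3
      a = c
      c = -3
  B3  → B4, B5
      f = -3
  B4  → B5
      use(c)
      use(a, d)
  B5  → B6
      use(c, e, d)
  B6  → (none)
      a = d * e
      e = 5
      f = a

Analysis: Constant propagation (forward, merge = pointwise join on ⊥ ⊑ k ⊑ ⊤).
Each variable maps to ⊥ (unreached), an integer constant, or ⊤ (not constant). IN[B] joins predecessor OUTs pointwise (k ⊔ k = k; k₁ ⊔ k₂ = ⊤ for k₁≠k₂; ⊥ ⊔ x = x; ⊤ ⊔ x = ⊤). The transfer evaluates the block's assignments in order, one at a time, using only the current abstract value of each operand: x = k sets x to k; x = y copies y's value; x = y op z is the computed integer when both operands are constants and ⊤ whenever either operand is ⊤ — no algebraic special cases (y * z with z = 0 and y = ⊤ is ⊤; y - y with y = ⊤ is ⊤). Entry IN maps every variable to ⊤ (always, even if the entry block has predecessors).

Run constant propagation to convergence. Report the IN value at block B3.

Per-block solution:
  B0:  IN=(all ⊤)  OUT=(all ⊤)
  B1:  IN=(all ⊤)  OUT=(all ⊤)
  B2:  IN=(all ⊤)  OUT={c:-3; rest ⊤}
  B3:  IN={c:-3; rest ⊤}  OUT={c:-3, f:-3; rest ⊤}
  B4:  IN={c:-3, f:-3; rest ⊤}  OUT={c:-3, f:-3; rest ⊤}
  B5:  IN={c:-3, f:-3; rest ⊤}  OUT={c:-3, f:-3; rest ⊤}
  B6:  IN={c:-3, f:-3; rest ⊤}  OUT={c:-3, e:5; rest ⊤}

Merge at B3: IN[B3] = OUT[B2] = {a: ⊤, b: ⊤, c: -3, d: ⊤, e: ⊤, f: ⊤}

Answer: {a: ⊤, b: ⊤, c: -3, d: ⊤, e: ⊤, f: ⊤}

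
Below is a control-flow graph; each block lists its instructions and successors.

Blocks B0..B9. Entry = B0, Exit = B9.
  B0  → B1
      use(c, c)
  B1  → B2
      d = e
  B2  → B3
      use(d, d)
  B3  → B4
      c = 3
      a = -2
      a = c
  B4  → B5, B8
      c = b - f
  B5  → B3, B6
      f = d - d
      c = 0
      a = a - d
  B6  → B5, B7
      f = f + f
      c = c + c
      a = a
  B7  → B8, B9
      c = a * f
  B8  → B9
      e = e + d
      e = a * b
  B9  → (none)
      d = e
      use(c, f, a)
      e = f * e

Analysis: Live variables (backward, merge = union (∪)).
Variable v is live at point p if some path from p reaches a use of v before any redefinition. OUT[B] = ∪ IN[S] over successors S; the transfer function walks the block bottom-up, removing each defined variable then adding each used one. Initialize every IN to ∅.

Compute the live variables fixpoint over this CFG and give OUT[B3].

Per-block solution:
  B0:  IN={b, c, e, f}  OUT={b, e, f}
  B1:  IN={b, e, f}  OUT={b, d, e, f}
  B2:  IN={b, d, e, f}  OUT={b, d, e, f}
  B3:  IN={b, d, e, f}  OUT={a, b, d, e, f}
  B4:  IN={a, b, d, e, f}  OUT={a, b, c, d, e, f}
  B5:  IN={a, b, d, e}  OUT={a, b, c, d, e, f}
  B6:  IN={a, b, c, d, e, f}  OUT={a, b, d, e, f}
  B7:  IN={a, b, d, e, f}  OUT={a, b, c, d, e, f}
  B8:  IN={a, b, c, d, e, f}  OUT={a, c, e, f}
  B9:  IN={a, c, e, f}  OUT={}

Merge at B3: OUT[B3] = IN[B4] = {a, b, d, e, f}

Answer: {a, b, d, e, f}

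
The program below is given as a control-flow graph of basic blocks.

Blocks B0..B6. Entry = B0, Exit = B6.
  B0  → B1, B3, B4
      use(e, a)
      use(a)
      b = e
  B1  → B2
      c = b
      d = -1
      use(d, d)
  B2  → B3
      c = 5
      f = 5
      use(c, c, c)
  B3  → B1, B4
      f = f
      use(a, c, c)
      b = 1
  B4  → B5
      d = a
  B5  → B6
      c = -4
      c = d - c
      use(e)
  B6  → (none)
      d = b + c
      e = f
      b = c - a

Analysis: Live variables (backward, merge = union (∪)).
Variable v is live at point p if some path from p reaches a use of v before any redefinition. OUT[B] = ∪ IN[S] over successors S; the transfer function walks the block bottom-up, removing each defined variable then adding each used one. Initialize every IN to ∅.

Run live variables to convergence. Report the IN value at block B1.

Answer: {a, b, e}

Derivation:
Per-block solution:
  B0:   IN={a, c, e, f}   OUT={a, b, c, e, f}
  B1:   IN={a, b, e}   OUT={a, e}
  B2:   IN={a, e}   OUT={a, c, e, f}
  B3:   IN={a, c, e, f}   OUT={a, b, e, f}
  B4:   IN={a, b, e, f}   OUT={a, b, d, e, f}
  B5:   IN={a, b, d, e, f}   OUT={a, b, c, f}
  B6:   IN={a, b, c, f}   OUT={}

Merge at B1: OUT[B1] = IN[B2] = {a, e}
Applying B1's transfer function to that OUT value gives IN[B1] (row B1 above).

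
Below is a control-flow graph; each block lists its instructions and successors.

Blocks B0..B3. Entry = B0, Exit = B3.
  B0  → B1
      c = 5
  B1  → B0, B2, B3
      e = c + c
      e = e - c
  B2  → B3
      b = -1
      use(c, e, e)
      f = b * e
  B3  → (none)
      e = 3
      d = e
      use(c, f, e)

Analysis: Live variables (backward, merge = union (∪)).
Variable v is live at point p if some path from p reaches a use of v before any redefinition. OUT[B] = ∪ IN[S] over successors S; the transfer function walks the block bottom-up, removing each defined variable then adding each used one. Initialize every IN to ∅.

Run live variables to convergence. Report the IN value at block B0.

Answer: {f}

Derivation:
Converged values:
  B0:   IN={f}   OUT={c, f}
  B1:   IN={c, f}   OUT={c, e, f}
  B2:   IN={c, e}   OUT={c, f}
  B3:   IN={c, f}   OUT={}

Merge at B0: OUT[B0] = IN[B1] = {c, f}
Applying B0's transfer function to that OUT value gives IN[B0] (row B0 above).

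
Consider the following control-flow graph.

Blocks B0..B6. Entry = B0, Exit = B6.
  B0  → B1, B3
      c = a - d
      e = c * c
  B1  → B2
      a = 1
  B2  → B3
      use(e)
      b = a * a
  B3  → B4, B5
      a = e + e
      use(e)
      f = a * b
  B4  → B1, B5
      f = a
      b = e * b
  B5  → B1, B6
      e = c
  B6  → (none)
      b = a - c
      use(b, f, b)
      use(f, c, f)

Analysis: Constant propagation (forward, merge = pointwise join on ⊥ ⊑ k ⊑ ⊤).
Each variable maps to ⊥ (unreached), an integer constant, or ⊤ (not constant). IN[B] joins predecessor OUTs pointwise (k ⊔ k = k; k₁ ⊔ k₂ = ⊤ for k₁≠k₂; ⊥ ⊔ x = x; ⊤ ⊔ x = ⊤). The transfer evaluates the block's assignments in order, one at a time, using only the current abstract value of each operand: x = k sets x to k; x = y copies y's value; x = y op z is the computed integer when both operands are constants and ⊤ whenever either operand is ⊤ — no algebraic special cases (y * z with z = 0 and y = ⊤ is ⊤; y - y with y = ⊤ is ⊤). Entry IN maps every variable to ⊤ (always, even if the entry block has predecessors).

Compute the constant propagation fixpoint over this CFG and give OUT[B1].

Per-block solution:
  B0:   IN=(all ⊤)   OUT=(all ⊤)
  B1:   IN=(all ⊤)   OUT={a:1; rest ⊤}
  B2:   IN={a:1; rest ⊤}   OUT={a:1, b:1; rest ⊤}
  B3:   IN=(all ⊤)   OUT=(all ⊤)
  B4:   IN=(all ⊤)   OUT=(all ⊤)
  B5:   IN=(all ⊤)   OUT=(all ⊤)
  B6:   IN=(all ⊤)   OUT=(all ⊤)

Merge at B1: IN[B1] = OUT[B0] ⊔ OUT[B4] ⊔ OUT[B5] = {a: ⊤, b: ⊤, c: ⊤, d: ⊤, e: ⊤, f: ⊤}
Applying B1's transfer function to that IN value gives OUT[B1] (row B1 above).

Answer: {a: 1, b: ⊤, c: ⊤, d: ⊤, e: ⊤, f: ⊤}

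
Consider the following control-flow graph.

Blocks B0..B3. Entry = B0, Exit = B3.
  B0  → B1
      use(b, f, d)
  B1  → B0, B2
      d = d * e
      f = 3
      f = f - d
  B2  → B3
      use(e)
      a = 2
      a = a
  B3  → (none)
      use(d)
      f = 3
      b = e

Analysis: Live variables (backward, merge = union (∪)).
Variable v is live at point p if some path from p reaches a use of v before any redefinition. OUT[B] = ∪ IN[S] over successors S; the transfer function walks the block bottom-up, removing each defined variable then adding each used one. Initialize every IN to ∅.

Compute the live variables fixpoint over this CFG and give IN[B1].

Per-block solution:
  B0:  IN={b, d, e, f}  OUT={b, d, e}
  B1:  IN={b, d, e}  OUT={b, d, e, f}
  B2:  IN={d, e}  OUT={d, e}
  B3:  IN={d, e}  OUT={}

Merge at B1: OUT[B1] = IN[B0] ⊔ IN[B2] = {b, d, e, f}
Applying B1's transfer function to that OUT value gives IN[B1] (row B1 above).

Answer: {b, d, e}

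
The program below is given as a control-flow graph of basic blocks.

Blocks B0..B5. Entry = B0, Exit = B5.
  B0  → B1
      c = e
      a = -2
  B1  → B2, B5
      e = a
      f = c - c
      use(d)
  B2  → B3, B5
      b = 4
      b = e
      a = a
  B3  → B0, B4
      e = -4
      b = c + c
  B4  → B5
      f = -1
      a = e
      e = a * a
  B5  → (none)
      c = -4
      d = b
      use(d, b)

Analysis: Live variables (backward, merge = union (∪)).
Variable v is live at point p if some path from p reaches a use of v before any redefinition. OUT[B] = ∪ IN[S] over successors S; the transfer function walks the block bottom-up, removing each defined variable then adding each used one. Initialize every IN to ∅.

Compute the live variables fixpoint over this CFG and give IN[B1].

Converged values:
  B0: | IN={b, d, e} | OUT={a, b, c, d}
  B1: | IN={a, b, c, d} | OUT={a, b, c, d, e}
  B2: | IN={a, c, d, e} | OUT={b, c, d}
  B3: | IN={c, d} | OUT={b, d, e}
  B4: | IN={b, e} | OUT={b}
  B5: | IN={b} | OUT={}

Merge at B1: OUT[B1] = IN[B2] ⊔ IN[B5] = {a, b, c, d, e}
Applying B1's transfer function to that OUT value gives IN[B1] (row B1 above).

Answer: {a, b, c, d}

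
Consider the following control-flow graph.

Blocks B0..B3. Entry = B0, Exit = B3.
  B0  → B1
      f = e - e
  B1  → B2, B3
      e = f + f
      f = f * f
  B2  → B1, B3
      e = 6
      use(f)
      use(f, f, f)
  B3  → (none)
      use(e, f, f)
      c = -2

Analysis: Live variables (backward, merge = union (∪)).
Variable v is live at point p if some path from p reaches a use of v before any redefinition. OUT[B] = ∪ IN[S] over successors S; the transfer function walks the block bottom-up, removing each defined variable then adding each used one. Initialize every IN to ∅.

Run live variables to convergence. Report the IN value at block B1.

Answer: {f}

Trace:
Fixpoint table:
  B0:   IN={e}   OUT={f}
  B1:   IN={f}   OUT={e, f}
  B2:   IN={f}   OUT={e, f}
  B3:   IN={e, f}   OUT={}

Merge at B1: OUT[B1] = IN[B2] ⊔ IN[B3] = {e, f}
Applying B1's transfer function to that OUT value gives IN[B1] (row B1 above).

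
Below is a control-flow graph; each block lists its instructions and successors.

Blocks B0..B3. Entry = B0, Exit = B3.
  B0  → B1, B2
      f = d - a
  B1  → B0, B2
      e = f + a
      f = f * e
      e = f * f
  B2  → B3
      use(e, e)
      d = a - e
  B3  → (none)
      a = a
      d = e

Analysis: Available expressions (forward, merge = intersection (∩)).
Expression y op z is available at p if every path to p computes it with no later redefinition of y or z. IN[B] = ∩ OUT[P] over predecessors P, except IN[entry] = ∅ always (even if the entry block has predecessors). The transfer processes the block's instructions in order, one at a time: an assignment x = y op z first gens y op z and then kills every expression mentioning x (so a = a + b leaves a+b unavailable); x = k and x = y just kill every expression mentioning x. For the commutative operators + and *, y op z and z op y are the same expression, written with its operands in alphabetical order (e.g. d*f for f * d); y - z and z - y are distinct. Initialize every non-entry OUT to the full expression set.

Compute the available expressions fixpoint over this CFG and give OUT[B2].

Per-block solution:
  B0: | IN={} | OUT={d-a}
  B1: | IN={d-a} | OUT={d-a, f*f}
  B2: | IN={d-a} | OUT={a-e}
  B3: | IN={a-e} | OUT={}

Merge at B2: IN[B2] = OUT[B0] ∩ OUT[B1] = {d-a}
Applying B2's transfer function to that IN value gives OUT[B2] (row B2 above).

Answer: {a-e}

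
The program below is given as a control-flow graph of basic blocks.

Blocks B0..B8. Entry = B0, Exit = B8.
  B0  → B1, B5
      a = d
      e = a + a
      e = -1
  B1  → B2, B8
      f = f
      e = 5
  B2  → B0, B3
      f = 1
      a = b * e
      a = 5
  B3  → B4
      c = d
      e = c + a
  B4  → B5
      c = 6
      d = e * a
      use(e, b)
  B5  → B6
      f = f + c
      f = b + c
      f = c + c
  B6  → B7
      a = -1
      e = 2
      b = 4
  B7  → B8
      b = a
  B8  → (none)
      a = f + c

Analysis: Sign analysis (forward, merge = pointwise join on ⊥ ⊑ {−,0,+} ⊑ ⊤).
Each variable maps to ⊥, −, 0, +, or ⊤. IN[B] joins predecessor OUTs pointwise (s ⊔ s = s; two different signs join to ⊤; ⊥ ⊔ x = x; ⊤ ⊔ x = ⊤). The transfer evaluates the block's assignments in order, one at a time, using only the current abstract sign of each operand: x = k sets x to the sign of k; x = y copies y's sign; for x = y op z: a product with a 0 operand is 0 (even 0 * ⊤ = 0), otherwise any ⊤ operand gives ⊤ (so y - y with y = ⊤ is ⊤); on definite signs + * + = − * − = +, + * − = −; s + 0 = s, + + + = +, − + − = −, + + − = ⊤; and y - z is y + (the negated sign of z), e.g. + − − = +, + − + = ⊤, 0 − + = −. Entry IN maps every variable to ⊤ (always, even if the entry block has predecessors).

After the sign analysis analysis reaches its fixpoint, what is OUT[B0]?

Answer: {a: ⊤, b: ⊤, c: ⊤, d: ⊤, e: -, f: ⊤}

Trace:
Converged values:
  B0: | IN=(all ⊤) | OUT={e:-; rest ⊤}
  B1: | IN={e:-; rest ⊤} | OUT={e:+; rest ⊤}
  B2: | IN={e:+; rest ⊤} | OUT={a:+, e:+, f:+; rest ⊤}
  B3: | IN={a:+, e:+, f:+; rest ⊤} | OUT={a:+, f:+; rest ⊤}
  B4: | IN={a:+, f:+; rest ⊤} | OUT={a:+, c:+, f:+; rest ⊤}
  B5: | IN=(all ⊤) | OUT=(all ⊤)
  B6: | IN=(all ⊤) | OUT={a:-, b:+, e:+; rest ⊤}
  B7: | IN={a:-, b:+, e:+; rest ⊤} | OUT={a:-, b:-, e:+; rest ⊤}
  B8: | IN={e:+; rest ⊤} | OUT={e:+; rest ⊤}

Merge at B0 (entry node, so the boundary value (all ⊤) is joined with the incoming edge(s)): IN[B0] = (all ⊤) ⊔ OUT[B2] = {a: ⊤, b: ⊤, c: ⊤, d: ⊤, e: ⊤, f: ⊤}
Applying B0's transfer function to that IN value gives OUT[B0] (row B0 above).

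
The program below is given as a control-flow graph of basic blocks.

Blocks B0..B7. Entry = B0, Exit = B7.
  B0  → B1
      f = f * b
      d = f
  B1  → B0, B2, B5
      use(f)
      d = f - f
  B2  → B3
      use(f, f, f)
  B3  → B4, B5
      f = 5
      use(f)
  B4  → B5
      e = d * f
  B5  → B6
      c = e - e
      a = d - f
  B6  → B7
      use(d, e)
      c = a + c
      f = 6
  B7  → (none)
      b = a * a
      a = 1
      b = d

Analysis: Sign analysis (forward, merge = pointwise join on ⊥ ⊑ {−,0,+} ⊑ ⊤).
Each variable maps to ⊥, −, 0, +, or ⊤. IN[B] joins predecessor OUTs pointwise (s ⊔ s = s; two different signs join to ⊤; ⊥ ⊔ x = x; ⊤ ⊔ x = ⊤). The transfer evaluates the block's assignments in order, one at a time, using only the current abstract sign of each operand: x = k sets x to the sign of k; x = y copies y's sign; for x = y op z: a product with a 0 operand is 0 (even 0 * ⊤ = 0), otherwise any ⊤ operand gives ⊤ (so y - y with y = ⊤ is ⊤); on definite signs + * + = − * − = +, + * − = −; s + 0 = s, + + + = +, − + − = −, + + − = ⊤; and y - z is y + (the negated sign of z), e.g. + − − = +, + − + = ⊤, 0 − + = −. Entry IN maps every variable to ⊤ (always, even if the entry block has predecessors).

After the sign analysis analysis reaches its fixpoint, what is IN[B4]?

Answer: {a: ⊤, b: ⊤, c: ⊤, d: ⊤, e: ⊤, f: +}

Working:
Converged values:
  B0: | IN=(all ⊤) | OUT=(all ⊤)
  B1: | IN=(all ⊤) | OUT=(all ⊤)
  B2: | IN=(all ⊤) | OUT=(all ⊤)
  B3: | IN=(all ⊤) | OUT={f:+; rest ⊤}
  B4: | IN={f:+; rest ⊤} | OUT={f:+; rest ⊤}
  B5: | IN=(all ⊤) | OUT=(all ⊤)
  B6: | IN=(all ⊤) | OUT={f:+; rest ⊤}
  B7: | IN={f:+; rest ⊤} | OUT={a:+, f:+; rest ⊤}

Merge at B4: IN[B4] = OUT[B3] = {a: ⊤, b: ⊤, c: ⊤, d: ⊤, e: ⊤, f: +}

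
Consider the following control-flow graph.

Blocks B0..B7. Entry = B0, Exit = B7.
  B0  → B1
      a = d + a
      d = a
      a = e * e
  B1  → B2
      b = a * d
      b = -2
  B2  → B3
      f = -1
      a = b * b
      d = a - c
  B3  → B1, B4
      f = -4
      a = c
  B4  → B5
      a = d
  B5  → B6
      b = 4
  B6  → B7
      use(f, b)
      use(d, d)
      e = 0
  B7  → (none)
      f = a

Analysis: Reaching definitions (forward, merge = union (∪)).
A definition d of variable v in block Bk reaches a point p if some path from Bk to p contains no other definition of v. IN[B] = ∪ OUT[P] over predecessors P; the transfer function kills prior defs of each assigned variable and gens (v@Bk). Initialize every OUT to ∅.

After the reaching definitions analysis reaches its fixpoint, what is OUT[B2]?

Answer: {a@B2, b@B1, d@B2, f@B2}

Derivation:
Fixpoint table:
  B0:  IN={}  OUT={a@B0, d@B0}
  B1:  IN={a@B0, a@B3, b@B1, d@B0, d@B2, f@B3}  OUT={a@B0, a@B3, b@B1, d@B0, d@B2, f@B3}
  B2:  IN={a@B0, a@B3, b@B1, d@B0, d@B2, f@B3}  OUT={a@B2, b@B1, d@B2, f@B2}
  B3:  IN={a@B2, b@B1, d@B2, f@B2}  OUT={a@B3, b@B1, d@B2, f@B3}
  B4:  IN={a@B3, b@B1, d@B2, f@B3}  OUT={a@B4, b@B1, d@B2, f@B3}
  B5:  IN={a@B4, b@B1, d@B2, f@B3}  OUT={a@B4, b@B5, d@B2, f@B3}
  B6:  IN={a@B4, b@B5, d@B2, f@B3}  OUT={a@B4, b@B5, d@B2, e@B6, f@B3}
  B7:  IN={a@B4, b@B5, d@B2, e@B6, f@B3}  OUT={a@B4, b@B5, d@B2, e@B6, f@B7}

Merge at B2: IN[B2] = OUT[B1] = {a@B0, a@B3, b@B1, d@B0, d@B2, f@B3}
Applying B2's transfer function to that IN value gives OUT[B2] (row B2 above).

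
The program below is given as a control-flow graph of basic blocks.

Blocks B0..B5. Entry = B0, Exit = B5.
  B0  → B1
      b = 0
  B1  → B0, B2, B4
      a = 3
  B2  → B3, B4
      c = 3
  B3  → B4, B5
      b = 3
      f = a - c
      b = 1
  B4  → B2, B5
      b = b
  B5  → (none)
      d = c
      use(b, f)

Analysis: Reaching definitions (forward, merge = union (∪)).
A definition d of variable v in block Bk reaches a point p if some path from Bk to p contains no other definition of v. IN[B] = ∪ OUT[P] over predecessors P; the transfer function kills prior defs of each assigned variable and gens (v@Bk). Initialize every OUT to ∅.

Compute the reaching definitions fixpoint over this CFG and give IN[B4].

Answer: {a@B1, b@B0, b@B3, b@B4, c@B2, f@B3}

Derivation:
Converged values:
  B0:  IN={a@B1, b@B0}  OUT={a@B1, b@B0}
  B1:  IN={a@B1, b@B0}  OUT={a@B1, b@B0}
  B2:  IN={a@B1, b@B0, b@B4, c@B2, f@B3}  OUT={a@B1, b@B0, b@B4, c@B2, f@B3}
  B3:  IN={a@B1, b@B0, b@B4, c@B2, f@B3}  OUT={a@B1, b@B3, c@B2, f@B3}
  B4:  IN={a@B1, b@B0, b@B3, b@B4, c@B2, f@B3}  OUT={a@B1, b@B4, c@B2, f@B3}
  B5:  IN={a@B1, b@B3, b@B4, c@B2, f@B3}  OUT={a@B1, b@B3, b@B4, c@B2, d@B5, f@B3}

Merge at B4: IN[B4] = OUT[B1] ⊔ OUT[B2] ⊔ OUT[B3] = {a@B1, b@B0, b@B3, b@B4, c@B2, f@B3}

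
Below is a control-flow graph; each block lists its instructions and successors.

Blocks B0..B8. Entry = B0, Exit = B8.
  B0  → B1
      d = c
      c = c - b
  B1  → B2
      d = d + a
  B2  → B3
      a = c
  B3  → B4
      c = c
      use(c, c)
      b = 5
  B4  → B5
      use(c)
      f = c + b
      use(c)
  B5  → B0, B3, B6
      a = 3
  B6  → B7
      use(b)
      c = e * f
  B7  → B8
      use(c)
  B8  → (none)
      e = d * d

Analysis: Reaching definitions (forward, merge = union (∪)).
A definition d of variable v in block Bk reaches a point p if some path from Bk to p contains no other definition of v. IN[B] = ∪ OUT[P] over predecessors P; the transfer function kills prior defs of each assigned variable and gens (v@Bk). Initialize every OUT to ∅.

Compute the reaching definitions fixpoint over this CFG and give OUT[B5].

Answer: {a@B5, b@B3, c@B3, d@B1, f@B4}

Trace:
Converged values:
  B0:   IN={a@B5, b@B3, c@B3, d@B1, f@B4}   OUT={a@B5, b@B3, c@B0, d@B0, f@B4}
  B1:   IN={a@B5, b@B3, c@B0, d@B0, f@B4}   OUT={a@B5, b@B3, c@B0, d@B1, f@B4}
  B2:   IN={a@B5, b@B3, c@B0, d@B1, f@B4}   OUT={a@B2, b@B3, c@B0, d@B1, f@B4}
  B3:   IN={a@B2, a@B5, b@B3, c@B0, c@B3, d@B1, f@B4}   OUT={a@B2, a@B5, b@B3, c@B3, d@B1, f@B4}
  B4:   IN={a@B2, a@B5, b@B3, c@B3, d@B1, f@B4}   OUT={a@B2, a@B5, b@B3, c@B3, d@B1, f@B4}
  B5:   IN={a@B2, a@B5, b@B3, c@B3, d@B1, f@B4}   OUT={a@B5, b@B3, c@B3, d@B1, f@B4}
  B6:   IN={a@B5, b@B3, c@B3, d@B1, f@B4}   OUT={a@B5, b@B3, c@B6, d@B1, f@B4}
  B7:   IN={a@B5, b@B3, c@B6, d@B1, f@B4}   OUT={a@B5, b@B3, c@B6, d@B1, f@B4}
  B8:   IN={a@B5, b@B3, c@B6, d@B1, f@B4}   OUT={a@B5, b@B3, c@B6, d@B1, e@B8, f@B4}

Merge at B5: IN[B5] = OUT[B4] = {a@B2, a@B5, b@B3, c@B3, d@B1, f@B4}
Applying B5's transfer function to that IN value gives OUT[B5] (row B5 above).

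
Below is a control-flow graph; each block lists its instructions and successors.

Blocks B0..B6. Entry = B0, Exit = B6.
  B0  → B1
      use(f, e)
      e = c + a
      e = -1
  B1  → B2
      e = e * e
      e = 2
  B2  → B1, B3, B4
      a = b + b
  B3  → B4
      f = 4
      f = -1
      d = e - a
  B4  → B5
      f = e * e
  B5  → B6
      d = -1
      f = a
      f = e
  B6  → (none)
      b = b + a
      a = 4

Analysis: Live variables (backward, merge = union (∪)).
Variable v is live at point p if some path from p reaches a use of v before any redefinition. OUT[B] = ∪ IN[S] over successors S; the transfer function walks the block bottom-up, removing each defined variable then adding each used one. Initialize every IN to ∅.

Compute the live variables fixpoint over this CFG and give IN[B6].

Fixpoint table:
  B0:   IN={a, b, c, e, f}   OUT={b, e}
  B1:   IN={b, e}   OUT={b, e}
  B2:   IN={b, e}   OUT={a, b, e}
  B3:   IN={a, b, e}   OUT={a, b, e}
  B4:   IN={a, b, e}   OUT={a, b, e}
  B5:   IN={a, b, e}   OUT={a, b}
  B6:   IN={a, b}   OUT={}

B6 is the boundary node: OUT[B6] = {}
Applying B6's transfer function to that OUT value gives IN[B6] (row B6 above).

Answer: {a, b}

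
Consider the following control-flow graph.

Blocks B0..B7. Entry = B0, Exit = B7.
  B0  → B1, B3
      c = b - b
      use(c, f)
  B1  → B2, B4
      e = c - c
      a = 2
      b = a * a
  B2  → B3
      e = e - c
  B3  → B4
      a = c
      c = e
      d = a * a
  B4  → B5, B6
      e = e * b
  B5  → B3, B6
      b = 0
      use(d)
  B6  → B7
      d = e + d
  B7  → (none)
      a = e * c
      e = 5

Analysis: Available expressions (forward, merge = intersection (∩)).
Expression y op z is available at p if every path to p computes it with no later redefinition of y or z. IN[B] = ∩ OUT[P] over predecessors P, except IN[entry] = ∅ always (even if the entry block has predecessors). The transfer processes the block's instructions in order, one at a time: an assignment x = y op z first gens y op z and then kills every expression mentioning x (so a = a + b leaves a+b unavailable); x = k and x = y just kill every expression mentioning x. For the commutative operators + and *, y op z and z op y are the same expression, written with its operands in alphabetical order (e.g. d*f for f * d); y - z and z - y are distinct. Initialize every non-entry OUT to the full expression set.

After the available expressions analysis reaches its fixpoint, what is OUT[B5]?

Converged values:
  B0:  IN={}  OUT={b-b}
  B1:  IN={b-b}  OUT={a*a, c-c}
  B2:  IN={a*a, c-c}  OUT={a*a, c-c}
  B3:  IN={}  OUT={a*a}
  B4:  IN={a*a}  OUT={a*a}
  B5:  IN={a*a}  OUT={a*a}
  B6:  IN={a*a}  OUT={a*a}
  B7:  IN={a*a}  OUT={}

Merge at B5: IN[B5] = OUT[B4] = {a*a}
Applying B5's transfer function to that IN value gives OUT[B5] (row B5 above).

Answer: {a*a}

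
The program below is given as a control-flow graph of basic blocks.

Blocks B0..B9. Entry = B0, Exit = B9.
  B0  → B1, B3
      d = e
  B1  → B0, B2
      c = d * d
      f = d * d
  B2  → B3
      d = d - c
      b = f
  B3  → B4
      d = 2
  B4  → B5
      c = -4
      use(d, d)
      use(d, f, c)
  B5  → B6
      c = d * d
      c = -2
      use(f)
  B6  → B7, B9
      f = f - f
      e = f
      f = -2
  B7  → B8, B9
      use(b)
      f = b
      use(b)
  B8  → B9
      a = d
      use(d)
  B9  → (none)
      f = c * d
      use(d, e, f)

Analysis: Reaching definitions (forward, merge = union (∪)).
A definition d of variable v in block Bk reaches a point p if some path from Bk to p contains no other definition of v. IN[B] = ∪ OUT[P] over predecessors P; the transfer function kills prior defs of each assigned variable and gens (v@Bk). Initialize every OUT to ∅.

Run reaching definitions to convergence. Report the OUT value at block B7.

Answer: {b@B2, c@B5, d@B3, e@B6, f@B7}

Working:
Converged values:
  B0:  IN={c@B1, d@B0, f@B1}  OUT={c@B1, d@B0, f@B1}
  B1:  IN={c@B1, d@B0, f@B1}  OUT={c@B1, d@B0, f@B1}
  B2:  IN={c@B1, d@B0, f@B1}  OUT={b@B2, c@B1, d@B2, f@B1}
  B3:  IN={b@B2, c@B1, d@B0, d@B2, f@B1}  OUT={b@B2, c@B1, d@B3, f@B1}
  B4:  IN={b@B2, c@B1, d@B3, f@B1}  OUT={b@B2, c@B4, d@B3, f@B1}
  B5:  IN={b@B2, c@B4, d@B3, f@B1}  OUT={b@B2, c@B5, d@B3, f@B1}
  B6:  IN={b@B2, c@B5, d@B3, f@B1}  OUT={b@B2, c@B5, d@B3, e@B6, f@B6}
  B7:  IN={b@B2, c@B5, d@B3, e@B6, f@B6}  OUT={b@B2, c@B5, d@B3, e@B6, f@B7}
  B8:  IN={b@B2, c@B5, d@B3, e@B6, f@B7}  OUT={a@B8, b@B2, c@B5, d@B3, e@B6, f@B7}
  B9:  IN={a@B8, b@B2, c@B5, d@B3, e@B6, f@B6, f@B7}  OUT={a@B8, b@B2, c@B5, d@B3, e@B6, f@B9}

Merge at B7: IN[B7] = OUT[B6] = {b@B2, c@B5, d@B3, e@B6, f@B6}
Applying B7's transfer function to that IN value gives OUT[B7] (row B7 above).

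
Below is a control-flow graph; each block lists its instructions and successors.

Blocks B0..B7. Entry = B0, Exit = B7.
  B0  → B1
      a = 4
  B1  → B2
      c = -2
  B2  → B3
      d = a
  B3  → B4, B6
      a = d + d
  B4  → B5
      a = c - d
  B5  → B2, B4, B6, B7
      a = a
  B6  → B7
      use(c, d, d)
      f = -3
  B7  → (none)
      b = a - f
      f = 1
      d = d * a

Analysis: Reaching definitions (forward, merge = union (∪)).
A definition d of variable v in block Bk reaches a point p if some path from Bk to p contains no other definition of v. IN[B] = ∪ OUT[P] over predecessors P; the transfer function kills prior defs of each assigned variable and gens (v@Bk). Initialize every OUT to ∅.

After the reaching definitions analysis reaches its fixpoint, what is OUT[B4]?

Answer: {a@B4, c@B1, d@B2}

Trace:
Fixpoint table:
  B0: | IN={} | OUT={a@B0}
  B1: | IN={a@B0} | OUT={a@B0, c@B1}
  B2: | IN={a@B0, a@B5, c@B1, d@B2} | OUT={a@B0, a@B5, c@B1, d@B2}
  B3: | IN={a@B0, a@B5, c@B1, d@B2} | OUT={a@B3, c@B1, d@B2}
  B4: | IN={a@B3, a@B5, c@B1, d@B2} | OUT={a@B4, c@B1, d@B2}
  B5: | IN={a@B4, c@B1, d@B2} | OUT={a@B5, c@B1, d@B2}
  B6: | IN={a@B3, a@B5, c@B1, d@B2} | OUT={a@B3, a@B5, c@B1, d@B2, f@B6}
  B7: | IN={a@B3, a@B5, c@B1, d@B2, f@B6} | OUT={a@B3, a@B5, b@B7, c@B1, d@B7, f@B7}

Merge at B4: IN[B4] = OUT[B3] ⊔ OUT[B5] = {a@B3, a@B5, c@B1, d@B2}
Applying B4's transfer function to that IN value gives OUT[B4] (row B4 above).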